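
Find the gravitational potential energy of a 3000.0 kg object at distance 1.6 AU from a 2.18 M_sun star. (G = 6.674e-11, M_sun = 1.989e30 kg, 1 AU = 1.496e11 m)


M = 2.18 * 1.989e30 kg = 4.33602e+30 kg; r = 1.6 AU * 1.496e11 m/AU = 2.3936e+11 m. U = -GM*m/r = -(6.674e-11 * 4.33602e+30 * 3000.0) / 2.3936e+11 = -3.627e+12

-3.627e+12 J


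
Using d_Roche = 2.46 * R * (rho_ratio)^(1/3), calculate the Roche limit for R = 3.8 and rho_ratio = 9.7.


d_Roche = 2.46 * 3.8 * 9.7^(1/3) = 19.9362

19.9362


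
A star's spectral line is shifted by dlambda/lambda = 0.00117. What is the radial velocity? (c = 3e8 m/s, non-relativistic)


v = (dlambda/lambda) * c = 0.00117 * 3e8 = 351000.0

351000.0 m/s


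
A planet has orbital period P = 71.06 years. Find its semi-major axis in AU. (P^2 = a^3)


a = P^(2/3) = 71.06^(2/3) = 17.156

17.156 AU


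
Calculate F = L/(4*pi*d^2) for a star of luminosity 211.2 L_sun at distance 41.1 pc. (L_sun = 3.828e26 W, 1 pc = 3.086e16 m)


F = L / (4*pi*d^2) = 8.085e+28 / (4*pi*(1.268e+18)^2) = 3.999e-09

3.999e-09 W/m^2


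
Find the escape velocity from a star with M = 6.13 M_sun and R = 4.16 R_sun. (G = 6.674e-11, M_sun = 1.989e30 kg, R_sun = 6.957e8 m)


M = 6.13 * 1.989e30 kg = 1.219257e+31 kg; R = 4.16 * 6.957e8 m = 2.894112e+09 m. v_esc = sqrt(2GM/R) = sqrt(2 * 6.674e-11 * 1.219257e+31 / 2.894112e+09) = 749890.861

749890.861 m/s


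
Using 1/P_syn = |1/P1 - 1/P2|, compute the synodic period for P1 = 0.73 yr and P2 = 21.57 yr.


1/P_syn = |1/P1 - 1/P2| = |1/0.73 - 1/21.57| => P_syn = 0.7556

0.7556 years


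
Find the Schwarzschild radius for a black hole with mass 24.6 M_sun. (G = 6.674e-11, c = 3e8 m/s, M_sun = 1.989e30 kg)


M = 24.6 * 1.989e30 kg = 4.89294e+31 kg. rs = 2GM/c^2 = 2 * 6.674e-11 * 4.89294e+31 / (3e8)^2 = 72567.7368

72567.7368 m


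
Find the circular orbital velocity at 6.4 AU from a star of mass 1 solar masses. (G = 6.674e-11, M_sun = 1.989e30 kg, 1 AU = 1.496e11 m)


v = sqrt(GM/r) = sqrt(6.674e-11 * 1.989e+30 / 9.574e+11) = 11774.8317

11774.8317 m/s


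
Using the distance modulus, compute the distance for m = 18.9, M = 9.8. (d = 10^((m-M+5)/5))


d = 10^((m - M + 5)/5) = 10^((18.9 - 9.8 + 5)/5) = 660.6934

660.6934 pc


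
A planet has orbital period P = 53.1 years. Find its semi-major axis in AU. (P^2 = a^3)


a = P^(2/3) = 53.1^(2/3) = 14.1274

14.1274 AU


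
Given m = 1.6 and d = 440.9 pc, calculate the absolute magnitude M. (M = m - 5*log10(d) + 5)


M = m - 5*log10(d) + 5 = 1.6 - 5*log10(440.9) + 5 = -6.6217

-6.6217


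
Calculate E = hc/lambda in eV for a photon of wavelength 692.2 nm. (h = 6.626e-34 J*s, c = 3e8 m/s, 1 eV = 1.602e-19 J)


E = hc/lambda = 6.626e-34 * 3e8 / 6.922e-07 = 2.872e-19 J = 1.7926 eV

1.7926 eV


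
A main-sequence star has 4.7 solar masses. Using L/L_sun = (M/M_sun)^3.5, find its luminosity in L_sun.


L/L_sun = (M/M_sun)^3.5 = 4.7^3.5 = 225.0829

225.0829 L_sun


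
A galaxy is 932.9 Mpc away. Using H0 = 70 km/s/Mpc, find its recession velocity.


v = H0 * d = 70 * 932.9 = 65303.0

65303.0 km/s


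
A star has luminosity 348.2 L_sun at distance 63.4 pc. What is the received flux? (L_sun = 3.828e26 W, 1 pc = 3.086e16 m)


F = L / (4*pi*d^2) = 1.333e+29 / (4*pi*(1.957e+18)^2) = 2.771e-09

2.771e-09 W/m^2


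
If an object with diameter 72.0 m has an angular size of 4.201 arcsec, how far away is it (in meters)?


D = size / theta_rad, theta_rad = 4.201 * pi/(180*3600) = 2.037e-05, D = 3.535e+06

3.535e+06 m


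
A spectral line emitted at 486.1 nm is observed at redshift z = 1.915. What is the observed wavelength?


lam_obs = lam_emit * (1 + z) = 486.1 * (1 + 1.915) = 1416.9815

1416.9815 nm


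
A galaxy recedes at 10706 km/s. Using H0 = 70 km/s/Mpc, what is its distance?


d = v / H0 = 10706 / 70 = 152.9429

152.9429 Mpc


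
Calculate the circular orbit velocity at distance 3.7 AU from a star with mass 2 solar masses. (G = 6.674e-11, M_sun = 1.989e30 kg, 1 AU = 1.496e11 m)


v = sqrt(GM/r) = sqrt(6.674e-11 * 3.978e+30 / 5.535e+11) = 21900.7421

21900.7421 m/s


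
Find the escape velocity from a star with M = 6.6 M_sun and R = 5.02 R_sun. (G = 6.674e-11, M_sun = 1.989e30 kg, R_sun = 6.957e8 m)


M = 6.6 * 1.989e30 kg = 1.31274e+31 kg; R = 5.02 * 6.957e8 m = 3.492414e+09 m. v_esc = sqrt(2GM/R) = sqrt(2 * 6.674e-11 * 1.31274e+31 / 3.492414e+09) = 708328.3073

708328.3073 m/s


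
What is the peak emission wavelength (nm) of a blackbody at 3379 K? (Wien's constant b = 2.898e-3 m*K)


lam_max = b / T = 2.898e-3 / 3379 = 8.577e-07 m = 857.6502 nm

857.6502 nm


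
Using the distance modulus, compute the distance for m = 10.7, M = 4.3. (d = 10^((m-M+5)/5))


d = 10^((m - M + 5)/5) = 10^((10.7 - 4.3 + 5)/5) = 190.5461

190.5461 pc


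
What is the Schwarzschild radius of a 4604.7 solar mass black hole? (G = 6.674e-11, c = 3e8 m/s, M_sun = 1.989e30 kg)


M = 4604.7 * 1.989e30 kg = 9.1587483e+33 kg. rs = 2GM/c^2 = 2 * 6.674e-11 * 9.1587483e+33 / (3e8)^2 = 1.358e+07

1.358e+07 m


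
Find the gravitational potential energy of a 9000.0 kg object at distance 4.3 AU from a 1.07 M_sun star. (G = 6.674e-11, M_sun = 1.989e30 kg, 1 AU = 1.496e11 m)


M = 1.07 * 1.989e30 kg = 2.12823e+30 kg; r = 4.3 AU * 1.496e11 m/AU = 6.4328e+11 m. U = -GM*m/r = -(6.674e-11 * 2.12823e+30 * 9000.0) / 6.4328e+11 = -1.987e+12

-1.987e+12 J


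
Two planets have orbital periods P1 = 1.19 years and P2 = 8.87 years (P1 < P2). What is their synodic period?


1/P_syn = |1/P1 - 1/P2| = |1/1.19 - 1/8.87| => P_syn = 1.3744

1.3744 years


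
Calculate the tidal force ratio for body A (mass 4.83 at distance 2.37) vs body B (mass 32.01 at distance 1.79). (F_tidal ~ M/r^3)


Ratio = (M1/r1^3) / (M2/r2^3) = (4.83/2.37^3) / (32.01/1.79^3) = 0.065

0.065


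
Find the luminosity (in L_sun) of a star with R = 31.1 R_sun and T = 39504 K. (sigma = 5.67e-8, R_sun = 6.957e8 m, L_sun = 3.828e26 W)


R = 31.1 * 6.957e8 m = 2.163627e+10 m. L = 4*pi*R^2*sigma*T^4 = 4*pi*(2.163627e+10)^2 * 5.67e-8 * 39504^4 = 8.12310371e+32 W. L/L_sun = 8.12310371e+32 / 3.828e26 = 2.122e+06

2.122e+06 L_sun


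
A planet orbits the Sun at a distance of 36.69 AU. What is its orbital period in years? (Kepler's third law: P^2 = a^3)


P = a^(3/2) = 36.69^1.5 = 222.2397

222.2397 years


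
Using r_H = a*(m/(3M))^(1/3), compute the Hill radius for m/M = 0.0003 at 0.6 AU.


r_H = a * (m/3M)^(1/3) = 0.6 * (0.0003/3)^(1/3) = 0.0278

0.0278 AU


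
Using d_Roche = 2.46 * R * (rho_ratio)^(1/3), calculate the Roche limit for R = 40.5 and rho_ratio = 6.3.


d_Roche = 2.46 * 40.5 * 6.3^(1/3) = 184.0081

184.0081


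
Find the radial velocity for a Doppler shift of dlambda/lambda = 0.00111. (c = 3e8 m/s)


v = (dlambda/lambda) * c = 0.00111 * 3e8 = 333000.0

333000.0 m/s


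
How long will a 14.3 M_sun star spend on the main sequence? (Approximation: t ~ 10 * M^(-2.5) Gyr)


t = 10 * M^(-2.5) = 10 * 14.3^(-2.5) = 0.0129

0.0129 Gyr


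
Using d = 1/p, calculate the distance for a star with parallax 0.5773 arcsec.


d = 1/p = 1/0.5773 = 1.7322

1.7322 pc


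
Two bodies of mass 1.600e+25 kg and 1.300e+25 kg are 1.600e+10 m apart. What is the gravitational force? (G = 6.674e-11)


F = G*m1*m2/r^2 = 6.674e-11 * 1.600e+25 * 1.300e+25 / (1.600e+10)^2 = 6.674e-11 * 2.080e+50 / 2.560e+20 = 5.423e+19

5.423e+19 N


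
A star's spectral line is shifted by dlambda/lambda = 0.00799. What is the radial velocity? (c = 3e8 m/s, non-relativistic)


v = (dlambda/lambda) * c = 0.00799 * 3e8 = 2.397e+06

2.397e+06 m/s


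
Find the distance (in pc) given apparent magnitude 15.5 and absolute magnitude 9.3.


d = 10^((m - M + 5)/5) = 10^((15.5 - 9.3 + 5)/5) = 173.7801

173.7801 pc


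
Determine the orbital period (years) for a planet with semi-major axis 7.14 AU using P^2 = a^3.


P = a^(3/2) = 7.14^1.5 = 19.0786

19.0786 years


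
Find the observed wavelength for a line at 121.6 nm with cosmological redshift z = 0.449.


lam_obs = lam_emit * (1 + z) = 121.6 * (1 + 0.449) = 176.1984

176.1984 nm


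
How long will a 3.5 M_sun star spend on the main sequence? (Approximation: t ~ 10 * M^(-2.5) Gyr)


t = 10 * M^(-2.5) = 10 * 3.5^(-2.5) = 0.4363

0.4363 Gyr


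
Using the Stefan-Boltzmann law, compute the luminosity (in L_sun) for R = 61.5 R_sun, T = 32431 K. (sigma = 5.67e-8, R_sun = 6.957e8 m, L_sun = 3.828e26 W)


R = 61.5 * 6.957e8 m = 4.278555e+10 m. L = 4*pi*R^2*sigma*T^4 = 4*pi*(4.278555e+10)^2 * 5.67e-8 * 32431^4 = 1.44287438e+33 W. L/L_sun = 1.44287438e+33 / 3.828e26 = 3.769e+06

3.769e+06 L_sun


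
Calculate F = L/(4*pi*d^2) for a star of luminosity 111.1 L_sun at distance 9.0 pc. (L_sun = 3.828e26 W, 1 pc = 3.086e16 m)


F = L / (4*pi*d^2) = 4.253e+28 / (4*pi*(2.777e+17)^2) = 4.387e-08

4.387e-08 W/m^2


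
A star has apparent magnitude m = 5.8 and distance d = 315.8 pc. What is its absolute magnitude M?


M = m - 5*log10(d) + 5 = 5.8 - 5*log10(315.8) + 5 = -1.6971

-1.6971


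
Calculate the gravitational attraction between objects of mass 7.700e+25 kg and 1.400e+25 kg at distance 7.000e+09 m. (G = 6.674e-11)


F = G*m1*m2/r^2 = 6.674e-11 * 7.700e+25 * 1.400e+25 / (7.000e+09)^2 = 6.674e-11 * 1.078e+51 / 4.900e+19 = 1.468e+21

1.468e+21 N


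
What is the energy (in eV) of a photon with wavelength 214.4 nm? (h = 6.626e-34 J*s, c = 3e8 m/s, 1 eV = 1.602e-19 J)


E = hc/lambda = 6.626e-34 * 3e8 / 2.144e-07 = 9.271e-19 J = 5.7874 eV

5.7874 eV


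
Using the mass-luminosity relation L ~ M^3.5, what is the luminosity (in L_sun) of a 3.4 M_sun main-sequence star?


L/L_sun = (M/M_sun)^3.5 = 3.4^3.5 = 72.473

72.473 L_sun


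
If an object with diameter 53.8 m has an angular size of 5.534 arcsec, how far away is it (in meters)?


D = size / theta_rad, theta_rad = 5.534 * pi/(180*3600) = 2.683e-05, D = 2.005e+06

2.005e+06 m


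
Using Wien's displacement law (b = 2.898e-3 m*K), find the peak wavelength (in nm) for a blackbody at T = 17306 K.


lam_max = b / T = 2.898e-3 / 17306 = 1.675e-07 m = 167.4564 nm

167.4564 nm


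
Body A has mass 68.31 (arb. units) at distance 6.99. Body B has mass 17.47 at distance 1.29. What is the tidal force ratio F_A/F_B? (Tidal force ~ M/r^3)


Ratio = (M1/r1^3) / (M2/r2^3) = (68.31/6.99^3) / (17.47/1.29^3) = 0.0246

0.0246


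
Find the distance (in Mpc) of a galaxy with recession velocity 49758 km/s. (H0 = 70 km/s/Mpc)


d = v / H0 = 49758 / 70 = 710.8286

710.8286 Mpc


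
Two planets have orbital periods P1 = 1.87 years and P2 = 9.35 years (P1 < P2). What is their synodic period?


1/P_syn = |1/P1 - 1/P2| = |1/1.87 - 1/9.35| => P_syn = 2.3375

2.3375 years


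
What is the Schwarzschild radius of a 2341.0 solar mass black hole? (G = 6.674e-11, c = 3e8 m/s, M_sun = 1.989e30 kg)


M = 2341.0 * 1.989e30 kg = 4.656249e+33 kg. rs = 2GM/c^2 = 2 * 6.674e-11 * 4.656249e+33 / (3e8)^2 = 6.906e+06

6.906e+06 m


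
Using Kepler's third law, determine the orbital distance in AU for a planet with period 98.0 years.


a = P^(2/3) = 98.0^(2/3) = 21.2561

21.2561 AU


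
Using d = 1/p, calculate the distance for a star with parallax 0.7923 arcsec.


d = 1/p = 1/0.7923 = 1.2621

1.2621 pc


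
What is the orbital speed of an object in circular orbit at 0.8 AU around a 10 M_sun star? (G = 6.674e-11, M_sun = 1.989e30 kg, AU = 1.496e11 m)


v = sqrt(GM/r) = sqrt(6.674e-11 * 1.989e+31 / 1.197e+11) = 105317.2966

105317.2966 m/s


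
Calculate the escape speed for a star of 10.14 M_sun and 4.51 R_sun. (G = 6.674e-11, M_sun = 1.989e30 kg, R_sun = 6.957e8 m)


M = 10.14 * 1.989e30 kg = 2.016846e+31 kg; R = 4.51 * 6.957e8 m = 3.137607e+09 m. v_esc = sqrt(2GM/R) = sqrt(2 * 6.674e-11 * 2.016846e+31 / 3.137607e+09) = 926286.2033

926286.2033 m/s


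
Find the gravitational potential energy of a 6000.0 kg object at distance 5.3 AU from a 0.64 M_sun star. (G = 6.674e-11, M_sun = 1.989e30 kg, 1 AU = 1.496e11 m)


M = 0.64 * 1.989e30 kg = 1.27296e+30 kg; r = 5.3 AU * 1.496e11 m/AU = 7.9288e+11 m. U = -GM*m/r = -(6.674e-11 * 1.27296e+30 * 6000.0) / 7.9288e+11 = -6.429e+11

-6.429e+11 J


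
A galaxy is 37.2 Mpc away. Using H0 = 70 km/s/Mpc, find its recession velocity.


v = H0 * d = 70 * 37.2 = 2604.0

2604.0 km/s


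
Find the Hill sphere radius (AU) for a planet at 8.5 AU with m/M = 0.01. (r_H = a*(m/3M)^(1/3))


r_H = a * (m/3M)^(1/3) = 8.5 * (0.01/3)^(1/3) = 1.2697

1.2697 AU


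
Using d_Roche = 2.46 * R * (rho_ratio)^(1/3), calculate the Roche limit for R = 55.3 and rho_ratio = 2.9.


d_Roche = 2.46 * 55.3 * 2.9^(1/3) = 193.9961

193.9961


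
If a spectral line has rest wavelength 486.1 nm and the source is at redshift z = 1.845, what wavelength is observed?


lam_obs = lam_emit * (1 + z) = 486.1 * (1 + 1.845) = 1382.9545

1382.9545 nm


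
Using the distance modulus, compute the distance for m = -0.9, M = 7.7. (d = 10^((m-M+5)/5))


d = 10^((m - M + 5)/5) = 10^((-0.9 - 7.7 + 5)/5) = 0.1905

0.1905 pc


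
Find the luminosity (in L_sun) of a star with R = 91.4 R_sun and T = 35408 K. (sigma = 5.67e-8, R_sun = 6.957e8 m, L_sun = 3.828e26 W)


R = 91.4 * 6.957e8 m = 6.358698e+10 m. L = 4*pi*R^2*sigma*T^4 = 4*pi*(6.358698e+10)^2 * 5.67e-8 * 35408^4 = 4.528297042e+33 W. L/L_sun = 4.528297042e+33 / 3.828e26 = 1.183e+07

1.183e+07 L_sun


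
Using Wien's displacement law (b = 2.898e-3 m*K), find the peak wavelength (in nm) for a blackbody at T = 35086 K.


lam_max = b / T = 2.898e-3 / 35086 = 8.260e-08 m = 82.597 nm

82.597 nm


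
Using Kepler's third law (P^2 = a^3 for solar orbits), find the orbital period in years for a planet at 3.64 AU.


P = a^(3/2) = 3.64^1.5 = 6.9447

6.9447 years


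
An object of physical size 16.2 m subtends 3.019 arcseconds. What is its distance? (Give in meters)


D = size / theta_rad, theta_rad = 3.019 * pi/(180*3600) = 1.464e-05, D = 1.107e+06

1.107e+06 m


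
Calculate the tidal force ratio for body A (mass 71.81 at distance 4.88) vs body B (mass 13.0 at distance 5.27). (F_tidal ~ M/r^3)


Ratio = (M1/r1^3) / (M2/r2^3) = (71.81/4.88^3) / (13.0/5.27^3) = 6.9569

6.9569


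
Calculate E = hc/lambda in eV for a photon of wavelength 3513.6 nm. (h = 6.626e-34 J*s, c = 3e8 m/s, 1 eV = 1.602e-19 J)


E = hc/lambda = 6.626e-34 * 3e8 / 3.514e-06 = 5.657e-20 J = 0.3531 eV

0.3531 eV


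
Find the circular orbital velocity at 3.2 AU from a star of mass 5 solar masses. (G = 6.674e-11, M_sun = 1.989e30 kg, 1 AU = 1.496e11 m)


v = sqrt(GM/r) = sqrt(6.674e-11 * 9.945e+30 / 4.787e+11) = 37235.2873

37235.2873 m/s


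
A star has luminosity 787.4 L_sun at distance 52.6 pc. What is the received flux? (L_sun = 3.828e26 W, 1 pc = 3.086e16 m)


F = L / (4*pi*d^2) = 3.014e+29 / (4*pi*(1.623e+18)^2) = 9.103e-09

9.103e-09 W/m^2


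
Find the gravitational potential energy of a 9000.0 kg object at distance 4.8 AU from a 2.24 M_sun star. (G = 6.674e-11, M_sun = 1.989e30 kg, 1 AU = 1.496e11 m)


M = 2.24 * 1.989e30 kg = 4.45536e+30 kg; r = 4.8 AU * 1.496e11 m/AU = 7.1808e+11 m. U = -GM*m/r = -(6.674e-11 * 4.45536e+30 * 9000.0) / 7.1808e+11 = -3.727e+12

-3.727e+12 J


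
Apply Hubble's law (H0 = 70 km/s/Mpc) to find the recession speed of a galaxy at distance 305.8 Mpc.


v = H0 * d = 70 * 305.8 = 21406.0

21406.0 km/s


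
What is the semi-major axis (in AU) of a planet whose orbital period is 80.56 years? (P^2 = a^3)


a = P^(2/3) = 80.56^(2/3) = 18.6529

18.6529 AU


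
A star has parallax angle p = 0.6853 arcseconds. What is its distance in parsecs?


d = 1/p = 1/0.6853 = 1.4592

1.4592 pc


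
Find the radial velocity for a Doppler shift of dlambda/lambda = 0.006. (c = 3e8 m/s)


v = (dlambda/lambda) * c = 0.006 * 3e8 = 1.800e+06

1.800e+06 m/s


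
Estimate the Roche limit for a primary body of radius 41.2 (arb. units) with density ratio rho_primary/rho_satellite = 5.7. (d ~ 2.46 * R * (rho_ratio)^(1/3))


d_Roche = 2.46 * 41.2 * 5.7^(1/3) = 181.0467

181.0467


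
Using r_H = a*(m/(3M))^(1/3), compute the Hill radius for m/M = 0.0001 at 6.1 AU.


r_H = a * (m/3M)^(1/3) = 6.1 * (0.0001/3)^(1/3) = 0.1963

0.1963 AU


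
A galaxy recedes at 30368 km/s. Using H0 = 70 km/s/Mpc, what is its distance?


d = v / H0 = 30368 / 70 = 433.8286

433.8286 Mpc


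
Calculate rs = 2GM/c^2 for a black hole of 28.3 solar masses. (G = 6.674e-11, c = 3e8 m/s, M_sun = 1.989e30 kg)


M = 28.3 * 1.989e30 kg = 5.62887e+31 kg. rs = 2GM/c^2 = 2 * 6.674e-11 * 5.62887e+31 / (3e8)^2 = 83482.3964

83482.3964 m


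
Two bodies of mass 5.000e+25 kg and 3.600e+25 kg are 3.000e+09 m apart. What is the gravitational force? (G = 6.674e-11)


F = G*m1*m2/r^2 = 6.674e-11 * 5.000e+25 * 3.600e+25 / (3.000e+09)^2 = 6.674e-11 * 1.800e+51 / 9.000e+18 = 1.335e+22

1.335e+22 N


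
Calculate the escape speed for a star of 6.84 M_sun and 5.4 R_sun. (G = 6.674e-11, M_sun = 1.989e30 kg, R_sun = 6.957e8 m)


M = 6.84 * 1.989e30 kg = 1.360476e+31 kg; R = 5.4 * 6.957e8 m = 3.75678e+09 m. v_esc = sqrt(2GM/R) = sqrt(2 * 6.674e-11 * 1.360476e+31 / 3.75678e+09) = 695257.4638

695257.4638 m/s


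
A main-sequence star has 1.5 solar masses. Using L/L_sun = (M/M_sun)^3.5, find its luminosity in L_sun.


L/L_sun = (M/M_sun)^3.5 = 1.5^3.5 = 4.1335

4.1335 L_sun


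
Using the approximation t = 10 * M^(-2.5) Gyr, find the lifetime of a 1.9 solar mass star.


t = 10 * M^(-2.5) = 10 * 1.9^(-2.5) = 2.0096

2.0096 Gyr


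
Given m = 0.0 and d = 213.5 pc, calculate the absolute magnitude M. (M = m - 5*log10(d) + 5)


M = m - 5*log10(d) + 5 = 0.0 - 5*log10(213.5) + 5 = -6.647

-6.647


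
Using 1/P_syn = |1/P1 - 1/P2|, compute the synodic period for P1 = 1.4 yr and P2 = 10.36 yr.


1/P_syn = |1/P1 - 1/P2| = |1/1.4 - 1/10.36| => P_syn = 1.6188

1.6188 years


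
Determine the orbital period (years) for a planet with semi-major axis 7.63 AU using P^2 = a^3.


P = a^(3/2) = 7.63^1.5 = 21.0759

21.0759 years


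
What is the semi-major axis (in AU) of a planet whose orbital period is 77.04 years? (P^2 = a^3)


a = P^(2/3) = 77.04^(2/3) = 18.1055

18.1055 AU


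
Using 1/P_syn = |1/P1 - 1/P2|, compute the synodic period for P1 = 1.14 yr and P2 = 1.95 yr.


1/P_syn = |1/P1 - 1/P2| = |1/1.14 - 1/1.95| => P_syn = 2.7444

2.7444 years


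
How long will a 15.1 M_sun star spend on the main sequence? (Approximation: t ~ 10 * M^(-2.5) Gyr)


t = 10 * M^(-2.5) = 10 * 15.1^(-2.5) = 0.0113

0.0113 Gyr


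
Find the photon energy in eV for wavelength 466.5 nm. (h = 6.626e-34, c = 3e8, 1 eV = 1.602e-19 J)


E = hc/lambda = 6.626e-34 * 3e8 / 4.665e-07 = 4.261e-19 J = 2.6599 eV

2.6599 eV


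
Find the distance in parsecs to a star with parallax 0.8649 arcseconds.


d = 1/p = 1/0.8649 = 1.1562

1.1562 pc


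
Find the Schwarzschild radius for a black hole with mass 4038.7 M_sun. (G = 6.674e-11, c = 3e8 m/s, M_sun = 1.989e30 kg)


M = 4038.7 * 1.989e30 kg = 8.0329743e+33 kg. rs = 2GM/c^2 = 2 * 6.674e-11 * 8.0329743e+33 / (3e8)^2 = 1.191e+07

1.191e+07 m


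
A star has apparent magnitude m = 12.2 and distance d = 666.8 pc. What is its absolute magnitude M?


M = m - 5*log10(d) + 5 = 12.2 - 5*log10(666.8) + 5 = 3.08

3.08


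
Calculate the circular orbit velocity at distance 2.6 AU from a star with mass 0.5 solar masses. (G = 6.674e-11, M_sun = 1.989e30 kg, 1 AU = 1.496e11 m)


v = sqrt(GM/r) = sqrt(6.674e-11 * 9.945e+29 / 3.890e+11) = 13063.0029

13063.0029 m/s


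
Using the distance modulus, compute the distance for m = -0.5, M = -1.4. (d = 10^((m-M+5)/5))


d = 10^((m - M + 5)/5) = 10^((-0.5 - -1.4 + 5)/5) = 15.1356

15.1356 pc


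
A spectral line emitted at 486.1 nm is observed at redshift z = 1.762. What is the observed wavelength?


lam_obs = lam_emit * (1 + z) = 486.1 * (1 + 1.762) = 1342.6082

1342.6082 nm


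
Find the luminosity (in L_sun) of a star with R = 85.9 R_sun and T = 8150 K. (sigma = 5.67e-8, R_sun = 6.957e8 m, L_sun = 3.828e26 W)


R = 85.9 * 6.957e8 m = 5.976063e+10 m. L = 4*pi*R^2*sigma*T^4 = 4*pi*(5.976063e+10)^2 * 5.67e-8 * 8150^4 = 1.122674071e+31 W. L/L_sun = 1.122674071e+31 / 3.828e26 = 29327.9538

29327.9538 L_sun


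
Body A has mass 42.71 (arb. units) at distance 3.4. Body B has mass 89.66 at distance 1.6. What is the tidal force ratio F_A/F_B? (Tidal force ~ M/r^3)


Ratio = (M1/r1^3) / (M2/r2^3) = (42.71/3.4^3) / (89.66/1.6^3) = 0.0496

0.0496


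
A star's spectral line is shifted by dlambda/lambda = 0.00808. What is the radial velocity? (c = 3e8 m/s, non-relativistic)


v = (dlambda/lambda) * c = 0.00808 * 3e8 = 2.424e+06

2.424e+06 m/s


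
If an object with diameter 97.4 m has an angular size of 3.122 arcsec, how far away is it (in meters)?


D = size / theta_rad, theta_rad = 3.122 * pi/(180*3600) = 1.514e-05, D = 6.435e+06

6.435e+06 m


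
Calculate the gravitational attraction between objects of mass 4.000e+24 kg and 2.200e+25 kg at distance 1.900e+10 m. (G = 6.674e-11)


F = G*m1*m2/r^2 = 6.674e-11 * 4.000e+24 * 2.200e+25 / (1.900e+10)^2 = 6.674e-11 * 8.800e+49 / 3.610e+20 = 1.627e+19

1.627e+19 N


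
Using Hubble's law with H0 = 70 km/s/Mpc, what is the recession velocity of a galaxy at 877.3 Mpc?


v = H0 * d = 70 * 877.3 = 61411.0

61411.0 km/s


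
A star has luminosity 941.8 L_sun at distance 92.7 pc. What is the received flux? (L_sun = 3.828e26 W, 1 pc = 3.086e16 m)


F = L / (4*pi*d^2) = 3.605e+29 / (4*pi*(2.861e+18)^2) = 3.506e-09

3.506e-09 W/m^2


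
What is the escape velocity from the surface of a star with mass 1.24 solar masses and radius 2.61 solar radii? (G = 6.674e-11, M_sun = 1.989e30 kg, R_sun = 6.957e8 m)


M = 1.24 * 1.989e30 kg = 2.46636e+30 kg; R = 2.61 * 6.957e8 m = 1.815777e+09 m. v_esc = sqrt(2GM/R) = sqrt(2 * 6.674e-11 * 2.46636e+30 / 1.815777e+09) = 425799.432

425799.432 m/s


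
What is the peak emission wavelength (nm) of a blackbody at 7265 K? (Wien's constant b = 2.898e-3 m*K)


lam_max = b / T = 2.898e-3 / 7265 = 3.989e-07 m = 398.8988 nm

398.8988 nm


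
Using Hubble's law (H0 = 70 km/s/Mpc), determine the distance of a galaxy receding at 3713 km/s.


d = v / H0 = 3713 / 70 = 53.0429

53.0429 Mpc


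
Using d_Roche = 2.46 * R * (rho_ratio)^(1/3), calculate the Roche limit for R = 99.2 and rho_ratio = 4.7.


d_Roche = 2.46 * 99.2 * 4.7^(1/3) = 408.7704

408.7704


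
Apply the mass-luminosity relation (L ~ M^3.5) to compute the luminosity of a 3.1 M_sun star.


L/L_sun = (M/M_sun)^3.5 = 3.1^3.5 = 52.4525

52.4525 L_sun


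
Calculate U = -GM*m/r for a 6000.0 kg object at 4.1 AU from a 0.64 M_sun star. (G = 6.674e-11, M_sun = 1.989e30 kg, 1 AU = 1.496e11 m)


M = 0.64 * 1.989e30 kg = 1.27296e+30 kg; r = 4.1 AU * 1.496e11 m/AU = 6.1336e+11 m. U = -GM*m/r = -(6.674e-11 * 1.27296e+30 * 6000.0) / 6.1336e+11 = -8.311e+11

-8.311e+11 J


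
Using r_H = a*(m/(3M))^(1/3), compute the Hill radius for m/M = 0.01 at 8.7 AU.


r_H = a * (m/3M)^(1/3) = 8.7 * (0.01/3)^(1/3) = 1.2996

1.2996 AU


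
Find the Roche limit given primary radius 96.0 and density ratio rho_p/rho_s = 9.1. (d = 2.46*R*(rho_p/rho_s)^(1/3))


d_Roche = 2.46 * 96.0 * 9.1^(1/3) = 493.0453

493.0453


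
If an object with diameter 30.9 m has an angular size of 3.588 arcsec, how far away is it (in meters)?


D = size / theta_rad, theta_rad = 3.588 * pi/(180*3600) = 1.740e-05, D = 1.776e+06

1.776e+06 m


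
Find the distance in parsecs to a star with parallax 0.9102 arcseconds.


d = 1/p = 1/0.9102 = 1.0987

1.0987 pc


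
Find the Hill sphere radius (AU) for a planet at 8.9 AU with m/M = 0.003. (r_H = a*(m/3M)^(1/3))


r_H = a * (m/3M)^(1/3) = 8.9 * (0.003/3)^(1/3) = 0.89

0.89 AU


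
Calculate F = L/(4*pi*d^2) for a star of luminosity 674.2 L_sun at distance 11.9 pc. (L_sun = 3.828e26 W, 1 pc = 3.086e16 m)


F = L / (4*pi*d^2) = 2.581e+29 / (4*pi*(3.672e+17)^2) = 1.523e-07

1.523e-07 W/m^2


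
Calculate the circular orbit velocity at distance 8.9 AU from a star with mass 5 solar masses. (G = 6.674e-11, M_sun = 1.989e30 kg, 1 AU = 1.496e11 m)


v = sqrt(GM/r) = sqrt(6.674e-11 * 9.945e+30 / 1.331e+12) = 22327.2222

22327.2222 m/s


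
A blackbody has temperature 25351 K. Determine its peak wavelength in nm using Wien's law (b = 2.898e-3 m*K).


lam_max = b / T = 2.898e-3 / 25351 = 1.143e-07 m = 114.315 nm

114.315 nm


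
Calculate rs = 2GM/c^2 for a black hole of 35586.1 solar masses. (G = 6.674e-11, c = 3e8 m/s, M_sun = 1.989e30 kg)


M = 35586.1 * 1.989e30 kg = 7.07807529e+34 kg. rs = 2GM/c^2 = 2 * 6.674e-11 * 7.07807529e+34 / (3e8)^2 = 1.050e+08

1.050e+08 m


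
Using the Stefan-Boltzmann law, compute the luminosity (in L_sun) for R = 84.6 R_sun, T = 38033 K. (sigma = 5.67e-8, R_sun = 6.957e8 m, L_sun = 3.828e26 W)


R = 84.6 * 6.957e8 m = 5.885622e+10 m. L = 4*pi*R^2*sigma*T^4 = 4*pi*(5.885622e+10)^2 * 5.67e-8 * 38033^4 = 5.164401391e+33 W. L/L_sun = 5.164401391e+33 / 3.828e26 = 1.349e+07

1.349e+07 L_sun


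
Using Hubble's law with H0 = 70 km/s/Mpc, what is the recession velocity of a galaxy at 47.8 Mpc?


v = H0 * d = 70 * 47.8 = 3346.0

3346.0 km/s


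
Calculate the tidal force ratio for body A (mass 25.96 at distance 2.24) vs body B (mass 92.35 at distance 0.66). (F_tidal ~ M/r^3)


Ratio = (M1/r1^3) / (M2/r2^3) = (25.96/2.24^3) / (92.35/0.66^3) = 0.0072

0.0072


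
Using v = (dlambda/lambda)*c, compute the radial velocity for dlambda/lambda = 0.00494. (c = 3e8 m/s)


v = (dlambda/lambda) * c = 0.00494 * 3e8 = 1.482e+06

1.482e+06 m/s


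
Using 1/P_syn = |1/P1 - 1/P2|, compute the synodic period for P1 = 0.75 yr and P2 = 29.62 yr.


1/P_syn = |1/P1 - 1/P2| = |1/0.75 - 1/29.62| => P_syn = 0.7695

0.7695 years


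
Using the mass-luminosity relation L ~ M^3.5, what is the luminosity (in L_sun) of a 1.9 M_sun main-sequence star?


L/L_sun = (M/M_sun)^3.5 = 1.9^3.5 = 9.4545

9.4545 L_sun


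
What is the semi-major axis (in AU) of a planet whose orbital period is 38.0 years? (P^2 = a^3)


a = P^(2/3) = 38.0^(2/3) = 11.3029

11.3029 AU


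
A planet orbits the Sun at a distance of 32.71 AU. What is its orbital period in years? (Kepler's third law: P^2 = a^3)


P = a^(3/2) = 32.71^1.5 = 187.0772

187.0772 years


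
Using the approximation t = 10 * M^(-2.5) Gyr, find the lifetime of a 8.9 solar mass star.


t = 10 * M^(-2.5) = 10 * 8.9^(-2.5) = 0.0423

0.0423 Gyr


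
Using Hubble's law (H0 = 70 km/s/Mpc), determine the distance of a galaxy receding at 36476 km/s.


d = v / H0 = 36476 / 70 = 521.0857

521.0857 Mpc


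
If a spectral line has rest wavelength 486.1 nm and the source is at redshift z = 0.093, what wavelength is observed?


lam_obs = lam_emit * (1 + z) = 486.1 * (1 + 0.093) = 531.3073

531.3073 nm


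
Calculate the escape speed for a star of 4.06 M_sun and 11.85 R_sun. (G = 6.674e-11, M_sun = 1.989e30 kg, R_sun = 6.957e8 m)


M = 4.06 * 1.989e30 kg = 8.07534e+30 kg; R = 11.85 * 6.957e8 m = 8.244045e+09 m. v_esc = sqrt(2GM/R) = sqrt(2 * 6.674e-11 * 8.07534e+30 / 8.244045e+09) = 361591.5979

361591.5979 m/s


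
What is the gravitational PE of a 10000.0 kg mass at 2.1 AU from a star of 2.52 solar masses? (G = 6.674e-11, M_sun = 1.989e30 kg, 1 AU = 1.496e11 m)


M = 2.52 * 1.989e30 kg = 5.01228e+30 kg; r = 2.1 AU * 1.496e11 m/AU = 3.1416e+11 m. U = -GM*m/r = -(6.674e-11 * 5.01228e+30 * 10000.0) / 3.1416e+11 = -1.065e+13

-1.065e+13 J


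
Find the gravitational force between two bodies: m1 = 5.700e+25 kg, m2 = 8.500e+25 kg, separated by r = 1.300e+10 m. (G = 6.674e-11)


F = G*m1*m2/r^2 = 6.674e-11 * 5.700e+25 * 8.500e+25 / (1.300e+10)^2 = 6.674e-11 * 4.845e+51 / 1.690e+20 = 1.913e+21

1.913e+21 N


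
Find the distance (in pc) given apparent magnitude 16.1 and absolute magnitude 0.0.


d = 10^((m - M + 5)/5) = 10^((16.1 - 0.0 + 5)/5) = 16595.8691

16595.8691 pc


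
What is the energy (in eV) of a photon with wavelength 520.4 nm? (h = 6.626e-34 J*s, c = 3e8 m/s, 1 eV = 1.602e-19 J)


E = hc/lambda = 6.626e-34 * 3e8 / 5.204e-07 = 3.820e-19 J = 2.3844 eV

2.3844 eV


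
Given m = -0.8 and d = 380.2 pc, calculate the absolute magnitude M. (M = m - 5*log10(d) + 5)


M = m - 5*log10(d) + 5 = -0.8 - 5*log10(380.2) + 5 = -8.7001

-8.7001


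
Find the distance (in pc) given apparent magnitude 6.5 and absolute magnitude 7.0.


d = 10^((m - M + 5)/5) = 10^((6.5 - 7.0 + 5)/5) = 7.9433

7.9433 pc


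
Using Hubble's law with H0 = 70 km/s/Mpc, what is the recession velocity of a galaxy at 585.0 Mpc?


v = H0 * d = 70 * 585.0 = 40950.0

40950.0 km/s


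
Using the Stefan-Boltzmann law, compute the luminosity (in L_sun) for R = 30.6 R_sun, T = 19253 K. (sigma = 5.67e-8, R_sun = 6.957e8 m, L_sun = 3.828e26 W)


R = 30.6 * 6.957e8 m = 2.128842e+10 m. L = 4*pi*R^2*sigma*T^4 = 4*pi*(2.128842e+10)^2 * 5.67e-8 * 19253^4 = 4.436836509e+31 W. L/L_sun = 4.436836509e+31 / 3.828e26 = 115904.82

115904.82 L_sun


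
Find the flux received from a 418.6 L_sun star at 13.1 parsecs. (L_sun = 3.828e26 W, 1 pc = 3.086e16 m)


F = L / (4*pi*d^2) = 1.602e+29 / (4*pi*(4.043e+17)^2) = 7.802e-08

7.802e-08 W/m^2


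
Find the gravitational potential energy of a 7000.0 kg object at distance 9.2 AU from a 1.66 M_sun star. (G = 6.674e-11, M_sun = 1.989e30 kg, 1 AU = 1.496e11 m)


M = 1.66 * 1.989e30 kg = 3.30174e+30 kg; r = 9.2 AU * 1.496e11 m/AU = 1.37632e+12 m. U = -GM*m/r = -(6.674e-11 * 3.30174e+30 * 7000.0) / 1.37632e+12 = -1.121e+12

-1.121e+12 J


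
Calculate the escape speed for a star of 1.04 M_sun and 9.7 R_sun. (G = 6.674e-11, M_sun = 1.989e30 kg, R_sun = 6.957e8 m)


M = 1.04 * 1.989e30 kg = 2.06856e+30 kg; R = 9.7 * 6.957e8 m = 6.74829e+09 m. v_esc = sqrt(2GM/R) = sqrt(2 * 6.674e-11 * 2.06856e+30 / 6.74829e+09) = 202276.4353

202276.4353 m/s


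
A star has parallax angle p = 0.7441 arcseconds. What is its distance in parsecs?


d = 1/p = 1/0.7441 = 1.3439

1.3439 pc


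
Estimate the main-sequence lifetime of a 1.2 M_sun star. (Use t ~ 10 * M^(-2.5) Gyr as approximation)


t = 10 * M^(-2.5) = 10 * 1.2^(-2.5) = 6.3394

6.3394 Gyr


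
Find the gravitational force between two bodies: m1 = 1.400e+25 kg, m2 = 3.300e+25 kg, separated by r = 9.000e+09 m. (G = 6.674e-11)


F = G*m1*m2/r^2 = 6.674e-11 * 1.400e+25 * 3.300e+25 / (9.000e+09)^2 = 6.674e-11 * 4.620e+50 / 8.100e+19 = 3.807e+20

3.807e+20 N


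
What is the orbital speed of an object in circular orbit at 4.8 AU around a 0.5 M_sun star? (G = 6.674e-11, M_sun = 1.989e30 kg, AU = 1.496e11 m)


v = sqrt(GM/r) = sqrt(6.674e-11 * 9.945e+29 / 7.181e+11) = 9614.1098

9614.1098 m/s


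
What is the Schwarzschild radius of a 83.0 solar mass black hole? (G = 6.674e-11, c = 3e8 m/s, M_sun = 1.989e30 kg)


M = 83.0 * 1.989e30 kg = 1.65087e+32 kg. rs = 2GM/c^2 = 2 * 6.674e-11 * 1.65087e+32 / (3e8)^2 = 244842.364

244842.364 m


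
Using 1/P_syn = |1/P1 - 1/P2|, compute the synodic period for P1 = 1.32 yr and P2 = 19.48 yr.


1/P_syn = |1/P1 - 1/P2| = |1/1.32 - 1/19.48| => P_syn = 1.4159

1.4159 years


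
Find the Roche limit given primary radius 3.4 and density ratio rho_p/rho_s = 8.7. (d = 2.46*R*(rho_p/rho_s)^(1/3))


d_Roche = 2.46 * 3.4 * 8.7^(1/3) = 17.2023

17.2023


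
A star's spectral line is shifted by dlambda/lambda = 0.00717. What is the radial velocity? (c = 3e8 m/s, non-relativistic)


v = (dlambda/lambda) * c = 0.00717 * 3e8 = 2.151e+06

2.151e+06 m/s


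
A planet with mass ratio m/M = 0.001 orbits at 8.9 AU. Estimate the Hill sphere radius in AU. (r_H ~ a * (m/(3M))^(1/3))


r_H = a * (m/3M)^(1/3) = 8.9 * (0.001/3)^(1/3) = 0.6171

0.6171 AU


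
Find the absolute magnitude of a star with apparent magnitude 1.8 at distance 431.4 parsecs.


M = m - 5*log10(d) + 5 = 1.8 - 5*log10(431.4) + 5 = -6.3744

-6.3744


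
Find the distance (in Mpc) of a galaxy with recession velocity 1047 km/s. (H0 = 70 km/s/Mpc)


d = v / H0 = 1047 / 70 = 14.9571

14.9571 Mpc


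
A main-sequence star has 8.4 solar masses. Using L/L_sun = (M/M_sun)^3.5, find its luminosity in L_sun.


L/L_sun = (M/M_sun)^3.5 = 8.4^3.5 = 1717.8194

1717.8194 L_sun


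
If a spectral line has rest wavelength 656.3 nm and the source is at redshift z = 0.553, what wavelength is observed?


lam_obs = lam_emit * (1 + z) = 656.3 * (1 + 0.553) = 1019.2339

1019.2339 nm


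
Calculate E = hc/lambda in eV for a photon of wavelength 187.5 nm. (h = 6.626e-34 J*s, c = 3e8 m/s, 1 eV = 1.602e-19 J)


E = hc/lambda = 6.626e-34 * 3e8 / 1.875e-07 = 1.060e-18 J = 6.6177 eV

6.6177 eV


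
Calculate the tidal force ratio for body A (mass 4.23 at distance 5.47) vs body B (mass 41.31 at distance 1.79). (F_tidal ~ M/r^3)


Ratio = (M1/r1^3) / (M2/r2^3) = (4.23/5.47^3) / (41.31/1.79^3) = 0.0036

0.0036


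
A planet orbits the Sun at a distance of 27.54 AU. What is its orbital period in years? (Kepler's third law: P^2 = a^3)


P = a^(3/2) = 27.54^1.5 = 144.526

144.526 years


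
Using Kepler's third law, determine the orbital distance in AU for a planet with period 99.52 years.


a = P^(2/3) = 99.52^(2/3) = 21.4753

21.4753 AU


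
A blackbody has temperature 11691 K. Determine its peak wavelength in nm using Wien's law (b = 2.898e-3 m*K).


lam_max = b / T = 2.898e-3 / 11691 = 2.479e-07 m = 247.883 nm

247.883 nm


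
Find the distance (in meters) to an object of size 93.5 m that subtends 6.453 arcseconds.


D = size / theta_rad, theta_rad = 6.453 * pi/(180*3600) = 3.129e-05, D = 2.989e+06

2.989e+06 m


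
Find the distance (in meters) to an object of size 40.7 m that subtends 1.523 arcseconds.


D = size / theta_rad, theta_rad = 1.523 * pi/(180*3600) = 7.384e-06, D = 5.512e+06

5.512e+06 m


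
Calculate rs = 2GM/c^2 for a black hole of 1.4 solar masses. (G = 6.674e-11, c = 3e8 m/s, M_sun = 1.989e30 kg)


M = 1.4 * 1.989e30 kg = 2.7846e+30 kg. rs = 2GM/c^2 = 2 * 6.674e-11 * 2.7846e+30 / (3e8)^2 = 4129.8712

4129.8712 m


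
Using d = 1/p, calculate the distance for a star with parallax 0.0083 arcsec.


d = 1/p = 1/0.0083 = 120.4819

120.4819 pc


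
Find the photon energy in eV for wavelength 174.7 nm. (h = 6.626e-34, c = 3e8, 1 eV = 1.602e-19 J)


E = hc/lambda = 6.626e-34 * 3e8 / 1.747e-07 = 1.138e-18 J = 7.1026 eV

7.1026 eV


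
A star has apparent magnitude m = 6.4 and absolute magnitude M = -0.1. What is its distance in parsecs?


d = 10^((m - M + 5)/5) = 10^((6.4 - -0.1 + 5)/5) = 199.5262

199.5262 pc


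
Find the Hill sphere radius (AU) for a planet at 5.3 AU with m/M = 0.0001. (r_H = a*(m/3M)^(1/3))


r_H = a * (m/3M)^(1/3) = 5.3 * (0.0001/3)^(1/3) = 0.1706

0.1706 AU


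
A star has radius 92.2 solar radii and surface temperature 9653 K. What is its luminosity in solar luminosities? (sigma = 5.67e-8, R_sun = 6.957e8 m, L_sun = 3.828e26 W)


R = 92.2 * 6.957e8 m = 6.414354e+10 m. L = 4*pi*R^2*sigma*T^4 = 4*pi*(6.414354e+10)^2 * 5.67e-8 * 9653^4 = 2.545352859e+31 W. L/L_sun = 2.545352859e+31 / 3.828e26 = 66493.0214

66493.0214 L_sun


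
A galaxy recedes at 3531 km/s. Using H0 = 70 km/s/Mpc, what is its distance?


d = v / H0 = 3531 / 70 = 50.4429

50.4429 Mpc


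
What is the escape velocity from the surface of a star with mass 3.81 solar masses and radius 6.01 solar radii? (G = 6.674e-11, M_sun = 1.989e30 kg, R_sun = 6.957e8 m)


M = 3.81 * 1.989e30 kg = 7.57809e+30 kg; R = 6.01 * 6.957e8 m = 4.181157e+09 m. v_esc = sqrt(2GM/R) = sqrt(2 * 6.674e-11 * 7.57809e+30 / 4.181157e+09) = 491858.0013

491858.0013 m/s


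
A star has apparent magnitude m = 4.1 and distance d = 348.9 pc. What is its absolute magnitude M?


M = m - 5*log10(d) + 5 = 4.1 - 5*log10(348.9) + 5 = -3.6135

-3.6135


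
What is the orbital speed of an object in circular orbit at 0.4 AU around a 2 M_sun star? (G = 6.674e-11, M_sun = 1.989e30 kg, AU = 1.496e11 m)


v = sqrt(GM/r) = sqrt(6.674e-11 * 3.978e+30 / 5.984e+10) = 66608.5068

66608.5068 m/s


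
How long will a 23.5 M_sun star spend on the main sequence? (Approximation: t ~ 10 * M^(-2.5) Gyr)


t = 10 * M^(-2.5) = 10 * 23.5^(-2.5) = 0.0037

0.0037 Gyr


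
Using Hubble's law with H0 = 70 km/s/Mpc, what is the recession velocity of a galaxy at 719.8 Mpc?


v = H0 * d = 70 * 719.8 = 50386.0

50386.0 km/s


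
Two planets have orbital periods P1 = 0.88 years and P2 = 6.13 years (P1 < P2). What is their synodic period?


1/P_syn = |1/P1 - 1/P2| = |1/0.88 - 1/6.13| => P_syn = 1.0275

1.0275 years


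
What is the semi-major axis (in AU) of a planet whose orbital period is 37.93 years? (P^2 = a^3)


a = P^(2/3) = 37.93^(2/3) = 11.289

11.289 AU


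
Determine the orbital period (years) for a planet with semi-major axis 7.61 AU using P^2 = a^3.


P = a^(3/2) = 7.61^1.5 = 20.9931

20.9931 years


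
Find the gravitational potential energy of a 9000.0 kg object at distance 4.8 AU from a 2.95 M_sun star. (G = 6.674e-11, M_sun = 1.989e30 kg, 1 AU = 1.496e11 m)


M = 2.95 * 1.989e30 kg = 5.86755e+30 kg; r = 4.8 AU * 1.496e11 m/AU = 7.1808e+11 m. U = -GM*m/r = -(6.674e-11 * 5.86755e+30 * 9000.0) / 7.1808e+11 = -4.908e+12

-4.908e+12 J


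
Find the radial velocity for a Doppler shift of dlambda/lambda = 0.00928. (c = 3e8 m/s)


v = (dlambda/lambda) * c = 0.00928 * 3e8 = 2.784e+06

2.784e+06 m/s


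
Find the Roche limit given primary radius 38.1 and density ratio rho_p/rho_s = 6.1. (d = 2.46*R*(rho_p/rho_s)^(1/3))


d_Roche = 2.46 * 38.1 * 6.1^(1/3) = 171.2524

171.2524


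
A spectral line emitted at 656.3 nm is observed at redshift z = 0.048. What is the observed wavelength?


lam_obs = lam_emit * (1 + z) = 656.3 * (1 + 0.048) = 687.8024

687.8024 nm


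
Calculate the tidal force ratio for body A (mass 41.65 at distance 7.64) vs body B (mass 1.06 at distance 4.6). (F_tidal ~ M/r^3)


Ratio = (M1/r1^3) / (M2/r2^3) = (41.65/7.64^3) / (1.06/4.6^3) = 8.5764

8.5764


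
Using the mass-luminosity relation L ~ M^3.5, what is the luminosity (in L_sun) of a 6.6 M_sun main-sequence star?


L/L_sun = (M/M_sun)^3.5 = 6.6^3.5 = 738.5906

738.5906 L_sun


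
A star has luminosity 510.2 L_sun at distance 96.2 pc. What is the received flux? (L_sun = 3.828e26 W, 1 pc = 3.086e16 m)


F = L / (4*pi*d^2) = 1.953e+29 / (4*pi*(2.969e+18)^2) = 1.763e-09

1.763e-09 W/m^2


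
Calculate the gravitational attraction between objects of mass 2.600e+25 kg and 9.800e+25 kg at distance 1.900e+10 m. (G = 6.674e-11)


F = G*m1*m2/r^2 = 6.674e-11 * 2.600e+25 * 9.800e+25 / (1.900e+10)^2 = 6.674e-11 * 2.548e+51 / 3.610e+20 = 4.711e+20

4.711e+20 N


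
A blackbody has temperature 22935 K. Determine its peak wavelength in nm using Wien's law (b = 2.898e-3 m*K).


lam_max = b / T = 2.898e-3 / 22935 = 1.264e-07 m = 126.3571 nm

126.3571 nm


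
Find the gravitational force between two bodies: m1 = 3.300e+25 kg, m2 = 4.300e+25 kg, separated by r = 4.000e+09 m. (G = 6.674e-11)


F = G*m1*m2/r^2 = 6.674e-11 * 3.300e+25 * 4.300e+25 / (4.000e+09)^2 = 6.674e-11 * 1.419e+51 / 1.600e+19 = 5.919e+21

5.919e+21 N


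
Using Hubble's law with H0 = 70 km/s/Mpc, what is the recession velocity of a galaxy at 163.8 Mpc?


v = H0 * d = 70 * 163.8 = 11466.0

11466.0 km/s


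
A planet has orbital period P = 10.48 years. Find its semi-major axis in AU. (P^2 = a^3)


a = P^(2/3) = 10.48^(2/3) = 4.789

4.789 AU


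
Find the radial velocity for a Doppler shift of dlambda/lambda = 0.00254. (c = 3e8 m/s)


v = (dlambda/lambda) * c = 0.00254 * 3e8 = 762000.0

762000.0 m/s
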